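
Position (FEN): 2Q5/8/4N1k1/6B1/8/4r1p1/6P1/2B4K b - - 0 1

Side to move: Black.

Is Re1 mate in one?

After Re1: white king on h1; in check: yes, from the black rook on e1.
King squares — g1: attacked by Re1; g2: own pawn; h2: attacked by Pg3.
White has no legal moves → checkmate.

yes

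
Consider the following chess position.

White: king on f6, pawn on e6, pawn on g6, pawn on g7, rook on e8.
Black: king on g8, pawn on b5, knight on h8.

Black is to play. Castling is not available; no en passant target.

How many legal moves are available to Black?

0

Black to move; king on g8.
In check: yes, from the white rook on e8.
Legal moves: none.
Count: 0.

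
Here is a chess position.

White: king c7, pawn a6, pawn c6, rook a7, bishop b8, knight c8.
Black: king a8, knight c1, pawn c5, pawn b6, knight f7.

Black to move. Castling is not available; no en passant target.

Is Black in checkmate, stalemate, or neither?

checkmate

Black to move; black king on a8.
In check: yes, from the white rook on a7.
King squares — a7: attacked by Bb8; b7: attacked by Pa6; b8: attacked by Kc7.
Legal moves for Black: none.
In check with no legal moves → checkmate.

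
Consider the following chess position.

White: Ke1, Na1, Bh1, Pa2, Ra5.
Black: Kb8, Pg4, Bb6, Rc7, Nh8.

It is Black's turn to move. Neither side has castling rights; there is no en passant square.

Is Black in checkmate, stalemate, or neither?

neither

Black to move; black king on b8.
In check: no.
Legal moves for Black include: Nf7, Ng6, Kc8, Rc8, Rh7, Rg7, Rf7, Re7+, Rd7, Rb7, Ra7, Rc6, Rc5, Rc4, Rc3, Rc2, Rc1+, Ba7, ... (list truncated; more exist).
Black has legal moves and is not in check → neither.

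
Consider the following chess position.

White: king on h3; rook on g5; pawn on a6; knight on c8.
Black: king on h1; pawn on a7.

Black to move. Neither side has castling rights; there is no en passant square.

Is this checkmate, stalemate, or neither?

stalemate

Black to move; black king on h1.
In check: no.
King squares — g1: attacked by Rg5; g2: attacked by Kh3; h2: attacked by Kh3.
Legal moves for Black: none.
Not in check and no legal moves → stalemate.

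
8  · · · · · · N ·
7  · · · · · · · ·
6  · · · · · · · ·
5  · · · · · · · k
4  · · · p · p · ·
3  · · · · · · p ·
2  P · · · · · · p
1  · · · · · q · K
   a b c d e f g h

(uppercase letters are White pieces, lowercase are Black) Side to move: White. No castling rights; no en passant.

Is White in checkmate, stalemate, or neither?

checkmate

White to move; white king on h1.
In check: yes, from the black queen on f1.
King squares — g1: attacked by Qf1; g2: attacked by Qf1; h2: attacked by Pg3.
Legal moves for White: none.
In check with no legal moves → checkmate.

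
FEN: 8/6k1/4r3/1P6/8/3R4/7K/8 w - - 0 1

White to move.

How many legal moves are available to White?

White to move; king on h2.
In check: no.
Legal moves: Rd8, Rd7+, Rd6, Rd5, Rd4, Rh3, Rg3+, Rf3, Re3, Rc3, Rb3, Ra3, Rd2, Rd1, Kh3, Kg3, Kg2, Kh1, Kg1, b6.
Count: 20.

20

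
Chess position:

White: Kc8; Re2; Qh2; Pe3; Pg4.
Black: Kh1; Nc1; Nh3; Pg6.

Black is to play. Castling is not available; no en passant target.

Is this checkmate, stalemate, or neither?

Black to move; black king on h1.
In check: yes, from the white queen on h2.
King squares — g1: attacked by Qh2; g2: attacked by Re2; h2: attacked by Re2.
Legal moves for Black: none.
In check with no legal moves → checkmate.

checkmate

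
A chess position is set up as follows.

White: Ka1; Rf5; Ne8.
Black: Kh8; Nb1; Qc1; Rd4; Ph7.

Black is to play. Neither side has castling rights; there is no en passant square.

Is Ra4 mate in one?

yes

After Ra4: white king on a1; in check: yes, from the black rook on a4.
King squares — b1: attacked by Qc1; a2: attacked by Ra4; b2: attacked by Qc1.
White has no legal moves → checkmate.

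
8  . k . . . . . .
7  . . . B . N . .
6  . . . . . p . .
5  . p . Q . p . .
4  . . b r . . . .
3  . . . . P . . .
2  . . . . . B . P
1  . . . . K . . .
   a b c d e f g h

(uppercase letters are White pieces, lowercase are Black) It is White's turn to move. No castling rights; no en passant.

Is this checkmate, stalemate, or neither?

neither

White to move; white king on e1.
In check: no.
Legal moves for White include: Nh8, Nd8, Nh6, Nd6, Ng5, Ne5, Be8, Bc8, Be6, Bc6, Bxf5, Bxb5, Qa8+, Qb7+, Qe6, Qd6+, Qc6, Qxf5, ... (list truncated; more exist).
White has legal moves and is not in check → neither.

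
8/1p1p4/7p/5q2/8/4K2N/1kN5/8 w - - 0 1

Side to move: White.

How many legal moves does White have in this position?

12

White to move; king on e3.
In check: no.
Legal moves: Ng5, Nf4, Nf2, Ng1, Kd4, Ke2, Kd2, Nd4, Nb4, Na3, Ne1, Na1.
Count: 12.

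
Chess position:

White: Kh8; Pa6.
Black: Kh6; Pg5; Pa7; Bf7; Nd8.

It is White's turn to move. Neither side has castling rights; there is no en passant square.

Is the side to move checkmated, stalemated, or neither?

White to move; white king on h8.
In check: no.
King squares — g7: attacked by Kh6; h7: attacked by Kh6; g8: attacked by Bf7.
Legal moves for White: none.
Not in check and no legal moves → stalemate.

stalemate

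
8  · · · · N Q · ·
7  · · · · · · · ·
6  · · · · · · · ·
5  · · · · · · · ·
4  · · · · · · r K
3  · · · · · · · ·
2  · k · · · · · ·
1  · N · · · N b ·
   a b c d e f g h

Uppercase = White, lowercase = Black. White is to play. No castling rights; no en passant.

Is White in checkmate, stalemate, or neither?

neither

White to move; white king on h4.
In check: yes, from the black rook on g4.
Legal moves for White: Kh5, Kxg4, Kh3.
White is in check but has 3 legal moves → neither.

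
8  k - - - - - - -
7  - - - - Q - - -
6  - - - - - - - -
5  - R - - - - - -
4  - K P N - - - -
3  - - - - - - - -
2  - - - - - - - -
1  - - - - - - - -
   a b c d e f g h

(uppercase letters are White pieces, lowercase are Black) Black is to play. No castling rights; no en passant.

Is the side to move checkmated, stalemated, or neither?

stalemate

Black to move; black king on a8.
In check: no.
King squares — a7: attacked by Qe7; b7: attacked by Rb5; b8: attacked by Rb5.
Legal moves for Black: none.
Not in check and no legal moves → stalemate.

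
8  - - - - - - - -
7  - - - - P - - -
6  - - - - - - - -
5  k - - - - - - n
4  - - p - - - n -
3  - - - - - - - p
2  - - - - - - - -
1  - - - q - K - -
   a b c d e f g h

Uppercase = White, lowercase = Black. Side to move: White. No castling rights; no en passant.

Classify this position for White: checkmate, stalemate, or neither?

White to move; white king on f1.
In check: yes, from the black queen on d1.
King squares — e1: attacked by Qd1; g1: attacked by Qd1; e2: attacked by Qd1; f2: attacked by Ng4; g2: attacked by Ph3.
Legal moves for White: none.
In check with no legal moves → checkmate.

checkmate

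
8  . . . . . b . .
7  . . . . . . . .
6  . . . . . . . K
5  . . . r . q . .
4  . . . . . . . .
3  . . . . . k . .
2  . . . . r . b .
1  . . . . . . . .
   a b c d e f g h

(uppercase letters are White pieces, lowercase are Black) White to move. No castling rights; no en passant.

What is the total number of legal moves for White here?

White to move; king on h6.
In check: yes, from the black bishop on f8.
Legal moves: none.
Count: 0.

0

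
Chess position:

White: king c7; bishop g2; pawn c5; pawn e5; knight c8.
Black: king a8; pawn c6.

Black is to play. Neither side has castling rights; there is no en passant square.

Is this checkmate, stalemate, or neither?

Black to move; black king on a8.
In check: no.
King squares — a7: attacked by Nc8; b7: attacked by Kc7; b8: attacked by Kc7.
Legal moves for Black: none.
Not in check and no legal moves → stalemate.

stalemate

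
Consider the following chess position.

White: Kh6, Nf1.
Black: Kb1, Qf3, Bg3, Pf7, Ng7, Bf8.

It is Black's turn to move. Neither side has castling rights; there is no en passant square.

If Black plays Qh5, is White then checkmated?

yes

After Qh5: white king on h6; in check: yes, from the black queen on h5.
King squares — g5: attacked by Qh5; h5: attacked by Ng7; g6: attacked by Qh5; g7: attacked by Bf8; h7: attacked by Qh5.
White has no legal moves → checkmate.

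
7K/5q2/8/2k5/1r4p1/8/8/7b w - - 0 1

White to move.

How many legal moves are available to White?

0

White to move; king on h8.
In check: no.
Legal moves: none.
Count: 0.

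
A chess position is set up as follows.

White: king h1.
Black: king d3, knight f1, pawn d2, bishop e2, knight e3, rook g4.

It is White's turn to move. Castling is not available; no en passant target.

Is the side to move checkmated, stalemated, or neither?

stalemate

White to move; white king on h1.
In check: no.
King squares — g1: attacked by Rg4; g2: attacked by Ne3; h2: attacked by Nf1.
Legal moves for White: none.
Not in check and no legal moves → stalemate.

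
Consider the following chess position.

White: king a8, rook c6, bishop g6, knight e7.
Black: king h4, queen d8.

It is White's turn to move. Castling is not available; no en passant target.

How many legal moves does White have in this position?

4

White to move; king on a8.
In check: yes, from the black queen on d8.
Legal moves: Kb7, Ka7, Nc8, Rc8.
Count: 4.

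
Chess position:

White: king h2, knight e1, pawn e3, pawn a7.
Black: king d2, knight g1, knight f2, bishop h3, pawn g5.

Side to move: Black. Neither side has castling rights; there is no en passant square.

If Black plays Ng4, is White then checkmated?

After Ng4: white king on h2; in check: yes, from the black knight on g4.
White has 3 legal replies: Kg3, Kh1, Kxg1.
In check but a legal move exists → not checkmate.

no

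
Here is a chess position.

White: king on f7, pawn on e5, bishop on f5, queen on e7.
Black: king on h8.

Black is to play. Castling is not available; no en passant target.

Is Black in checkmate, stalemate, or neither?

stalemate

Black to move; black king on h8.
In check: no.
King squares — g7: attacked by Kf7; h7: attacked by Bf5; g8: attacked by Kf7.
Legal moves for Black: none.
Not in check and no legal moves → stalemate.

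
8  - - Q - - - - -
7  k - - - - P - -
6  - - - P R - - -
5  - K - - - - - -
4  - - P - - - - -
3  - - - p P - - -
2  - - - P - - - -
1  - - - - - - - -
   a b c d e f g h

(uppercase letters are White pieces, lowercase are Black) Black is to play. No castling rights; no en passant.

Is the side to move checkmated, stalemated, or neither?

Black to move; black king on a7.
In check: no.
King squares — a6: attacked by Kb5; b6: attacked by Kb5; b7: attacked by Qc8; a8: attacked by Qc8; b8: attacked by Qc8.
Legal moves for Black: none.
Not in check and no legal moves → stalemate.

stalemate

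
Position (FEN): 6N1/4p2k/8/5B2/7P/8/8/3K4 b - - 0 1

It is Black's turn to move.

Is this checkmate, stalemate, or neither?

neither

Black to move; black king on h7.
In check: yes, from the white bishop on f5.
Legal moves for Black: Kh8, Kxg8, Kg7.
Black is in check but has 3 legal moves → neither.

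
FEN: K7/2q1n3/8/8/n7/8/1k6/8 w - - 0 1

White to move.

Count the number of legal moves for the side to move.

0

White to move; king on a8.
In check: no.
Legal moves: none.
Count: 0.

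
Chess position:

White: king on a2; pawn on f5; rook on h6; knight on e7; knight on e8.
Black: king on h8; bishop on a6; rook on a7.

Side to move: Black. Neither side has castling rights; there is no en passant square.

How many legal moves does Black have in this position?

0

Black to move; king on h8.
In check: yes, from the white rook on h6.
Legal moves: none.
Count: 0.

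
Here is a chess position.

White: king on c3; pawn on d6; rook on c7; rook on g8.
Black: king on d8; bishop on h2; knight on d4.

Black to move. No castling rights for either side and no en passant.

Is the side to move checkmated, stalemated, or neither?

Black to move; black king on d8.
In check: yes, from the white rook on g8.
King squares — c7: attacked by Pd6; d7: attacked by Rc7; e7: attacked by Pd6; c8: attacked by Rc7; e8: attacked by Rg8.
Legal moves for Black: none.
In check with no legal moves → checkmate.

checkmate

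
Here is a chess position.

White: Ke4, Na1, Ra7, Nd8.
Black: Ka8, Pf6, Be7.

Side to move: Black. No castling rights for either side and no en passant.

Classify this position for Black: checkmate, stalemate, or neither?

Black to move; black king on a8.
In check: yes, from the white rook on a7.
King squares — a7: available; b7: attacked by Ra7; b8: available.
Legal moves for Black: Kb8, Kxa7.
Black is in check but has 2 legal moves → neither.

neither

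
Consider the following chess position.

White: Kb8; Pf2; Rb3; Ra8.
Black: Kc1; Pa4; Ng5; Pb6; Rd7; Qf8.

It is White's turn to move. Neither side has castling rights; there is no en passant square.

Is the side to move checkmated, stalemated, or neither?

checkmate

White to move; white king on b8.
In check: yes, from the black queen on f8.
King squares — a7: attacked by Rd7; b7: attacked by Rd7; c7: attacked by Rd7; a8: own rook; c8: attacked by Qf8.
Legal moves for White: none.
In check with no legal moves → checkmate.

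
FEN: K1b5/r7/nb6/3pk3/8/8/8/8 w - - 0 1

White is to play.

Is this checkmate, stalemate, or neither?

White to move; white king on a8.
In check: yes, from the black rook on a7.
King squares — a7: attacked by Bb6; b7: attacked by Ra7; b8: attacked by Na6.
Legal moves for White: none.
In check with no legal moves → checkmate.

checkmate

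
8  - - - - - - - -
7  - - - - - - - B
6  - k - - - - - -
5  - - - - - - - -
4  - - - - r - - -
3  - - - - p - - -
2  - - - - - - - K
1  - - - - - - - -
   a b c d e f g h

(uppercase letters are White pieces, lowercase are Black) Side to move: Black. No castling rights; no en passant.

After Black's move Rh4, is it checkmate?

After Rh4: white king on h2; in check: yes, from the black rook on h4.
White has 3 legal replies: Kg3, Kg2, Kg1.
In check but a legal move exists → not checkmate.

no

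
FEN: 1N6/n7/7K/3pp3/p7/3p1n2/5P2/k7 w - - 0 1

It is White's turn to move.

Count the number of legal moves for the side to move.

7

White to move; king on h6.
In check: no.
Legal moves: Nd7, Nc6, Na6, Kh7, Kg7, Kg6, Kh5.
Count: 7.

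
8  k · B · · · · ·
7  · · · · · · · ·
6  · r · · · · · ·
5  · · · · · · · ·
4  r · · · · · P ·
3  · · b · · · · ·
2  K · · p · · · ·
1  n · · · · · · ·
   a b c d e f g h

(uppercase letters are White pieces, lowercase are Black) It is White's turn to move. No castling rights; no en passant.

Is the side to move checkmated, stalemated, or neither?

checkmate

White to move; white king on a2.
In check: yes, from the black rook on a4.
King squares — a1: attacked by Bc3; b1: attacked by Rb6; b2: attacked by Bc3; a3: attacked by Ra4; b3: attacked by Na1.
Legal moves for White: none.
In check with no legal moves → checkmate.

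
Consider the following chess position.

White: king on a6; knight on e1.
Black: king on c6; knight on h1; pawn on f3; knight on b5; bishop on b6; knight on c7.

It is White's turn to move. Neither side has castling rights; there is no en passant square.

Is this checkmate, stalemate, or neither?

White to move; white king on a6.
In check: yes, from the black knight on c7.
King squares — a5: attacked by Bb6; b5: attacked by Kc6; b6: attacked by Kc6; a7: attacked by Nb5; b7: attacked by Kc6.
Legal moves for White: none.
In check with no legal moves → checkmate.

checkmate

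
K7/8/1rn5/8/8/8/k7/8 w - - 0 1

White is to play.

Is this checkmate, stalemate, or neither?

White to move; white king on a8.
In check: no.
King squares — a7: attacked by Nc6; b7: attacked by Rb6; b8: attacked by Rb6.
Legal moves for White: none.
Not in check and no legal moves → stalemate.

stalemate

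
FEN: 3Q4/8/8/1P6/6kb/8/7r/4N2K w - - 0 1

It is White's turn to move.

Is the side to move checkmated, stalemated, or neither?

White to move; white king on h1.
In check: yes, from the black rook on h2.
Legal moves for White: Kxh2, Kg1.
White is in check but has 2 legal moves → neither.

neither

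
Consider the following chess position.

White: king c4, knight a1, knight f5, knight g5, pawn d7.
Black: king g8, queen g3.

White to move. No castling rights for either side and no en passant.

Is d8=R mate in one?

yes

After d8=R: black king on g8; in check: yes, from the white rook on d8.
King squares — f7: attacked by Ng5; g7: attacked by Nf5; h7: attacked by Ng5; f8: attacked by Rd8; h8: attacked by Rd8.
Black has no legal moves → checkmate.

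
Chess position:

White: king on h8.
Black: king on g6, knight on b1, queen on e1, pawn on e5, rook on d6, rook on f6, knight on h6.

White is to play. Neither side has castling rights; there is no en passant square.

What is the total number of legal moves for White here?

0

White to move; king on h8.
In check: no.
Legal moves: none.
Count: 0.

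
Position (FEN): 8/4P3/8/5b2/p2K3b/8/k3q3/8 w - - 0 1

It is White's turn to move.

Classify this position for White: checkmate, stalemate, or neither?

neither

White to move; white king on d4.
In check: no.
Legal moves for White: Kd5, Kc5, Kc3, e8=Q, e8=R, e8=B, e8=N.
White has 7 legal moves and is not in check → neither.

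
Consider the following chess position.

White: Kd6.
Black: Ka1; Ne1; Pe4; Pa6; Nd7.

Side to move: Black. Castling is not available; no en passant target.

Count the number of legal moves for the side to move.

15

Black to move; king on a1.
In check: no.
Legal moves: Nf8, Nb8, Nf6, Nb6, Ne5, Nc5, Nf3, Nd3, Ng2, Nc2, Kb2, Ka2, Kb1, a5, e3.
Count: 15.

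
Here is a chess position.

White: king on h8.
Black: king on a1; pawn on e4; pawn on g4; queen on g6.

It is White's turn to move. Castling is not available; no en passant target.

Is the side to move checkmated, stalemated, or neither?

stalemate

White to move; white king on h8.
In check: no.
King squares — g7: attacked by Qg6; h7: attacked by Qg6; g8: attacked by Qg6.
Legal moves for White: none.
Not in check and no legal moves → stalemate.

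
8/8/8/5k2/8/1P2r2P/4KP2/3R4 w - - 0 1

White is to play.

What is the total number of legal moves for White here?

White to move; king on e2.
In check: yes, from the black rook on e3.
Legal moves: Kxe3, Kd2, Kf1, fxe3.
Count: 4.

4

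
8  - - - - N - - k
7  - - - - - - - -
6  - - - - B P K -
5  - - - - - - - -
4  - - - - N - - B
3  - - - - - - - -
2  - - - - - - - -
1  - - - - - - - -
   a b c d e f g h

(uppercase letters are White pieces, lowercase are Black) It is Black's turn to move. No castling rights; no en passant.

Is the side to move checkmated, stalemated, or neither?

stalemate

Black to move; black king on h8.
In check: no.
King squares — g7: attacked by Pf6; h7: attacked by Kg6; g8: attacked by Be6.
Legal moves for Black: none.
Not in check and no legal moves → stalemate.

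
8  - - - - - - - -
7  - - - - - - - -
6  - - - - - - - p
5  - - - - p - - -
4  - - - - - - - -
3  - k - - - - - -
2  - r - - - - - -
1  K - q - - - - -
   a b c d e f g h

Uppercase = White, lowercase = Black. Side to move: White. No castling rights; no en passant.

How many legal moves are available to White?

0

White to move; king on a1.
In check: yes, from the black queen on c1.
Legal moves: none.
Count: 0.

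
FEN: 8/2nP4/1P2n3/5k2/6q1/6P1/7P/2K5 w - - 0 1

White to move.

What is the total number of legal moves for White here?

12

White to move; king on c1.
In check: no.
Legal moves: Kd2, Kc2, Kb2, Kb1, bxc7, d8=Q, d8=R, d8=B, d8=N, b7, h3, h4.
Count: 12.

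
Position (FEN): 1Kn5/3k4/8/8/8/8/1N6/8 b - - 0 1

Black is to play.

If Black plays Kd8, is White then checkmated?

no

After Kd8: white king on b8; in check: no.
White is not in check, so this cannot be checkmate.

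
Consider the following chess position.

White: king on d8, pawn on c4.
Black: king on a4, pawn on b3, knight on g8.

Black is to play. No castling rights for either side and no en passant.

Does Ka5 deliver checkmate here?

After Ka5: white king on d8; in check: no.
White is not in check, so this cannot be checkmate.

no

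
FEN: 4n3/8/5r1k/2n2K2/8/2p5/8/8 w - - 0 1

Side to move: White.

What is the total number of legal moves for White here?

White to move; king on f5.
In check: yes, from the black rook on f6.
Legal moves: Ke5, Kg4.
Count: 2.

2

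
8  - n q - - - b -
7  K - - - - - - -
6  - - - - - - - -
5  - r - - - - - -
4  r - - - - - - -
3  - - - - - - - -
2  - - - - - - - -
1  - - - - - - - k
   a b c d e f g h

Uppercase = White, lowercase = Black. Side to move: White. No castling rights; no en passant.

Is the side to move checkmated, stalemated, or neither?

checkmate

White to move; white king on a7.
In check: yes, from the black rook on a4.
King squares — a6: attacked by Ra4; b6: attacked by Rb5; b7: attacked by Rb5; a8: attacked by Ra4; b8: attacked by Rb5.
Legal moves for White: none.
In check with no legal moves → checkmate.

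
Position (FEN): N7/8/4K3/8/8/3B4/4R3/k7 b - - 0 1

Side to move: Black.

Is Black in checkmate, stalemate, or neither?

Black to move; black king on a1.
In check: no.
King squares — b1: attacked by Bd3; a2: attacked by Re2; b2: attacked by Re2.
Legal moves for Black: none.
Not in check and no legal moves → stalemate.

stalemate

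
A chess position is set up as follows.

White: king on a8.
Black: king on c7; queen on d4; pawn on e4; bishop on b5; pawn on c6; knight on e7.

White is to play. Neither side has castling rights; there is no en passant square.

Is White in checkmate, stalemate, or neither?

stalemate

White to move; white king on a8.
In check: no.
King squares — a7: attacked by Qd4; b7: attacked by Kc7; b8: attacked by Kc7.
Legal moves for White: none.
Not in check and no legal moves → stalemate.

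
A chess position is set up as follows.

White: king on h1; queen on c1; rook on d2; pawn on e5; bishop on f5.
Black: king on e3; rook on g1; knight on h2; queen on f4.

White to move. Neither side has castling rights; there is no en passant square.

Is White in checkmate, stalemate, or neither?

White to move; white king on h1.
In check: yes, from the black rook on g1.
Legal moves for White: Kxg1, Qxg1+.
White is in check but has 2 legal moves → neither.

neither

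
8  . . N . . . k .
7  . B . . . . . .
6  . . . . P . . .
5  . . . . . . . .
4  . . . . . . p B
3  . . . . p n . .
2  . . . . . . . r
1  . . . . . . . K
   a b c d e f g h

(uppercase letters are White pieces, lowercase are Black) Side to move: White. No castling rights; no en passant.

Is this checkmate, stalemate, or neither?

checkmate

White to move; white king on h1.
In check: yes, from the black rook on h2.
King squares — g1: attacked by Nf3; g2: attacked by Rh2; h2: attacked by Nf3.
Legal moves for White: none.
In check with no legal moves → checkmate.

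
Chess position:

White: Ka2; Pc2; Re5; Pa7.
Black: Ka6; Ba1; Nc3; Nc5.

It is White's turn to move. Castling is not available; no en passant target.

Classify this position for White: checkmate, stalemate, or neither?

White to move; white king on a2.
In check: yes, from the black knight on c3.
King squares — a1: available; b1: attacked by Nc3; b2: attacked by Ba1; a3: available; b3: attacked by Nc5.
Legal moves for White: Ka3, Kxa1.
White is in check but has 2 legal moves → neither.

neither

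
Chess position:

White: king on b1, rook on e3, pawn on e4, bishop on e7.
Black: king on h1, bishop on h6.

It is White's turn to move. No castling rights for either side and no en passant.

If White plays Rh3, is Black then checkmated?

no

After Rh3: black king on h1; in check: yes, from the white rook on h3.
Black has 2 legal replies: Kg2, Kg1.
In check but a legal move exists → not checkmate.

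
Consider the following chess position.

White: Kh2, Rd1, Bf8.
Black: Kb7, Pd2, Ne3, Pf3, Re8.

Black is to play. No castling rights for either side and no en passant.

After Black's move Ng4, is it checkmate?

no

After Ng4: white king on h2; in check: yes, from the black knight on g4.
White has 4 legal replies: Kh3, Kg3, Kh1, Kg1.
In check but a legal move exists → not checkmate.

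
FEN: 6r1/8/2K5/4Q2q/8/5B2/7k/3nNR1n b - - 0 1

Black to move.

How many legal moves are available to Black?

Black to move; king on h2.
In check: yes, from the white queen on e5.
Legal moves: Kh3, Rg3, Qxe5, Ng3.
Count: 4.

4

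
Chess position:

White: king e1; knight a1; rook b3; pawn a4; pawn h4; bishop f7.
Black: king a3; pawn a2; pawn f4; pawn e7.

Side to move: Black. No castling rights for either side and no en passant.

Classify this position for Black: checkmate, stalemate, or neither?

neither

Black to move; black king on a3.
In check: yes, from the white rook on b3.
King squares — a2: own pawn; b2: attacked by Rb3; b3: attacked by Na1; a4: available; b4: attacked by Rb3.
Legal moves for Black: Kxa4.
Black is in check but has 1 legal move → neither.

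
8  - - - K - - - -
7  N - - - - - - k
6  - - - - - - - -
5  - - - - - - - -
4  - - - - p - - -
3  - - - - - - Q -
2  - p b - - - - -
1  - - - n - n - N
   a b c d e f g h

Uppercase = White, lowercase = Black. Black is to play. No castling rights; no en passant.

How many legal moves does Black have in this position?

18

Black to move; king on h7.
In check: no.
Legal moves: Kh8, Kh6, Ba4, Bd3, Bb3, Bb1, Nxg3, Nfe3, Nh2, Nd2, Nde3, Nc3, Nf2, e3, b1=Q, b1=R, b1=B, b1=N.
Count: 18.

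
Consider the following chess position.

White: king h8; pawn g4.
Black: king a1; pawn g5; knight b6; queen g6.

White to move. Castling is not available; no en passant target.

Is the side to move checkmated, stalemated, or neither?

White to move; white king on h8.
In check: no.
King squares — g7: attacked by Qg6; h7: attacked by Qg6; g8: attacked by Qg6.
Legal moves for White: none.
Not in check and no legal moves → stalemate.

stalemate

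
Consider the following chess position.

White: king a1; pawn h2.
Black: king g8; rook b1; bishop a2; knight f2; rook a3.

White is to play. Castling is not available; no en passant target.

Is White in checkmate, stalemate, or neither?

checkmate

White to move; white king on a1.
In check: yes, from the black rook on b1.
King squares — b1: attacked by Ba2; a2: attacked by Ra3; b2: attacked by Rb1.
Legal moves for White: none.
In check with no legal moves → checkmate.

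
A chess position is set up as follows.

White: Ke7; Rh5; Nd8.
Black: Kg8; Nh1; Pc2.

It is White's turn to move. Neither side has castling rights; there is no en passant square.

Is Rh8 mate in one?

After Rh8: black king on g8; in check: yes, from the white rook on h8.
Black has 2 legal replies: Kxh8, Kg7.
In check but a legal move exists → not checkmate.

no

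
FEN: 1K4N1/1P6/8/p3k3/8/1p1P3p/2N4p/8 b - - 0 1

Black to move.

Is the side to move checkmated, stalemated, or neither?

neither

Black to move; black king on e5.
In check: no.
Legal moves for Black: Ke6, Kd6, Kf5, Kd5, Kf4, bxc2, a4, b2, h1=Q, h1=R, h1=B, h1=N.
Black has 12 legal moves and is not in check → neither.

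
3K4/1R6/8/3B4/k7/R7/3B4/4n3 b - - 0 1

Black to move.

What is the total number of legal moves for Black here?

1

Black to move; king on a4.
In check: yes, from the white rook on a3.
Legal moves: Kxa3.
Count: 1.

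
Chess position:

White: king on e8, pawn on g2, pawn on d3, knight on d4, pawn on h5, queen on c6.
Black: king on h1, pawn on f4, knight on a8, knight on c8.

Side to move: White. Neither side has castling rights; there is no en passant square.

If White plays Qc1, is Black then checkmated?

no

After Qc1: black king on h1; in check: yes, from the white queen on c1.
Black has 2 legal replies: Kh2, Kxg2.
In check but a legal move exists → not checkmate.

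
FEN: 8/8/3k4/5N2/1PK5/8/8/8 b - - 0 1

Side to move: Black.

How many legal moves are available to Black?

5

Black to move; king on d6.
In check: yes, from the white knight on f5.
Legal moves: Kd7, Kc7, Ke6, Kc6, Ke5.
Count: 5.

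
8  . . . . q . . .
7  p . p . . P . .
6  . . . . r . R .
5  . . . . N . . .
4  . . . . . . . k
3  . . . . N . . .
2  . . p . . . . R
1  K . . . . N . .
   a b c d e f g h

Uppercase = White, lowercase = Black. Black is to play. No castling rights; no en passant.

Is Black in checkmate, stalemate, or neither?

checkmate

Black to move; black king on h4.
In check: yes, from the white rook on h2.
King squares — g3: attacked by Nf1; h3: attacked by Rh2; g4: attacked by Ne3; g5: attacked by Rg6; h5: attacked by Rh2.
Legal moves for Black: none.
In check with no legal moves → checkmate.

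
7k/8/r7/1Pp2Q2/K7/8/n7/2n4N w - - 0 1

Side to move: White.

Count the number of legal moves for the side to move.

White to move; king on a4.
In check: yes, from the black rook on a6.
Legal moves: bxa6.
Count: 1.

1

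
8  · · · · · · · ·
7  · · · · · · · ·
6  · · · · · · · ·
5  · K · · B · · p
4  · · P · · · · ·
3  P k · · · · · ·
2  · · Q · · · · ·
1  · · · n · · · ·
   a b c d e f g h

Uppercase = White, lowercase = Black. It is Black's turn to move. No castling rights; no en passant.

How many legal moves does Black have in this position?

2

Black to move; king on b3.
In check: yes, from the white queen on c2.
Legal moves: Kxa3, Kxc2.
Count: 2.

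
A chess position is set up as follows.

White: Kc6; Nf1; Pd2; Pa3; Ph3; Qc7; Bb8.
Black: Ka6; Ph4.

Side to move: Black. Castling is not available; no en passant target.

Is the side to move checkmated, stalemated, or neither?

stalemate

Black to move; black king on a6.
In check: no.
King squares — a5: attacked by Qc7; b5: attacked by Kc6; b6: attacked by Kc6; a7: attacked by Qc7; b7: attacked by Kc6.
Legal moves for Black: none.
Not in check and no legal moves → stalemate.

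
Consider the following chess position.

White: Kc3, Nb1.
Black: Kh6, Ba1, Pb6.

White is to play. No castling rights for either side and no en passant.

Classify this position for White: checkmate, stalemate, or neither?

White to move; white king on c3.
In check: yes, from the black bishop on a1.
King squares — b2: attacked by Ba1; c2: available; d2: available; b3: available; d3: available; b4: available; c4: available; d4: attacked by Ba1.
Legal moves for White: Kc4, Kb4, Kd3, Kb3, Kd2, Kc2.
White is in check but has 6 legal moves → neither.

neither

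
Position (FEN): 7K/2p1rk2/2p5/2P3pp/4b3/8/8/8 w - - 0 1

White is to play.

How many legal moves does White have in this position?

0

White to move; king on h8.
In check: no.
Legal moves: none.
Count: 0.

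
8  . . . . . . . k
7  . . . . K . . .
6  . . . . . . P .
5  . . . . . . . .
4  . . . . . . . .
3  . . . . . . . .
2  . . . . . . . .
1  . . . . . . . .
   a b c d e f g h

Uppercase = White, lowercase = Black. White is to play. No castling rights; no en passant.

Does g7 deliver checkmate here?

After g7: black king on h8; in check: yes, from the white pawn on g7.
Black has 3 legal replies: Kg8, Kh7, Kxg7.
In check but a legal move exists → not checkmate.

no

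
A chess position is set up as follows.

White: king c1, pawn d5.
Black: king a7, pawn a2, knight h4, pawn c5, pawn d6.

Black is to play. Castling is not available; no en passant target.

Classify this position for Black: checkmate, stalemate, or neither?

neither

Black to move; black king on a7.
In check: no.
Legal moves for Black: Kb8, Ka8, Kb7, Kb6, Ka6, Ng6, Nf5, Nf3, Ng2, c4, a1=Q+, a1=R+, a1=B, a1=N.
Black has 14 legal moves and is not in check → neither.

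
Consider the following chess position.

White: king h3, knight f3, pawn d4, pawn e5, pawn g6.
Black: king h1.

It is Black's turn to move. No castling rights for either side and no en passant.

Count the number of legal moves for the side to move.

0

Black to move; king on h1.
In check: no.
Legal moves: none.
Count: 0.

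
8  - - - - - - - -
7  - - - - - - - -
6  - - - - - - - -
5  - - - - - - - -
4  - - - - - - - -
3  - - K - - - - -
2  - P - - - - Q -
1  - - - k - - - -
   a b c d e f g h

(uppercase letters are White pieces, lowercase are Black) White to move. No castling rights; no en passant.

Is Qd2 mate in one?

After Qd2: black king on d1; in check: yes, from the white queen on d2.
King squares — c1: attacked by Qd2; e1: attacked by Qd2; c2: attacked by Qd2; d2: attacked by Kc3; e2: attacked by Qd2.
Black has no legal moves → checkmate.

yes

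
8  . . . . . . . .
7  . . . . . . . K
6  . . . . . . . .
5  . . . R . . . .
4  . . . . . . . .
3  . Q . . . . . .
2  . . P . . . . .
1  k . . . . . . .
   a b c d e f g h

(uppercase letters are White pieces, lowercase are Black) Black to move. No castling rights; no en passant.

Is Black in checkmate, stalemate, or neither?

Black to move; black king on a1.
In check: no.
King squares — b1: attacked by Qb3; a2: attacked by Qb3; b2: attacked by Qb3.
Legal moves for Black: none.
Not in check and no legal moves → stalemate.

stalemate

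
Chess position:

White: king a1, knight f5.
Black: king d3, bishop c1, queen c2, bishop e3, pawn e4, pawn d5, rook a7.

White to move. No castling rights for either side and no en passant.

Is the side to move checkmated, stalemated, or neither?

checkmate

White to move; white king on a1.
In check: yes, from the black rook on a7.
King squares — b1: attacked by Qc2; a2: attacked by Qc2; b2: attacked by Bc1.
Legal moves for White: none.
In check with no legal moves → checkmate.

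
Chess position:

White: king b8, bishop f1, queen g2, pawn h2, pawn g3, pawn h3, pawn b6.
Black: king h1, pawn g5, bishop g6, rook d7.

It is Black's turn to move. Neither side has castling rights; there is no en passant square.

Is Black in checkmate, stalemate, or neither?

checkmate

Black to move; black king on h1.
In check: yes, from the white queen on g2.
King squares — g1: attacked by Qg2; g2: attacked by Bf1; h2: attacked by Qg2.
Legal moves for Black: none.
In check with no legal moves → checkmate.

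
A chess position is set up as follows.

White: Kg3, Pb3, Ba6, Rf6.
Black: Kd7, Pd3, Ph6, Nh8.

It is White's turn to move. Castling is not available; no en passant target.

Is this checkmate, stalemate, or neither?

neither

White to move; white king on g3.
In check: no.
Legal moves for White include: Rf8, Rf7+, Rxh6, Rg6, Re6, Rd6+, Rc6, Rb6, Rf5, Rf4, Rf3, Rf2, Rf1, Bc8+, Bb7, Bb5+, Bc4, Bxd3, ... (list truncated; more exist).
White has legal moves and is not in check → neither.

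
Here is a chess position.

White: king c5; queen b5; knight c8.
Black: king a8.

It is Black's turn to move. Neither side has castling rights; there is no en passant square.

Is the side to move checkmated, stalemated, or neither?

Black to move; black king on a8.
In check: no.
King squares — a7: attacked by Nc8; b7: attacked by Qb5; b8: attacked by Qb5.
Legal moves for Black: none.
Not in check and no legal moves → stalemate.

stalemate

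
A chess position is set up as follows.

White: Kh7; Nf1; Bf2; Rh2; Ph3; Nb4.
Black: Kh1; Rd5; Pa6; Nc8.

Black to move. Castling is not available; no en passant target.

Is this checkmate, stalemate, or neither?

checkmate

Black to move; black king on h1.
In check: yes, from the white rook on h2.
King squares — g1: attacked by Bf2; g2: attacked by Rh2; h2: attacked by Nf1.
Legal moves for Black: none.
In check with no legal moves → checkmate.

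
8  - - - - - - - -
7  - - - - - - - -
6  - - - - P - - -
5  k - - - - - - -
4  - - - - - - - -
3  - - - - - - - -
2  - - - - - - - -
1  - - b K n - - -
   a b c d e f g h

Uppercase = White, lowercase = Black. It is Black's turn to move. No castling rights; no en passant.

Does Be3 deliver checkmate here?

After Be3: white king on d1; in check: no.
White is not in check, so this cannot be checkmate.

no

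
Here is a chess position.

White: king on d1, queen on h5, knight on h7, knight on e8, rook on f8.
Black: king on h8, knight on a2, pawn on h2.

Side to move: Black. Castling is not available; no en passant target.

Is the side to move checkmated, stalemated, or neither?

Black to move; black king on h8.
In check: yes, from the white rook on f8.
King squares — g7: attacked by Ne8; h7: attacked by Qh5; g8: attacked by Rf8.
Legal moves for Black: none.
In check with no legal moves → checkmate.

checkmate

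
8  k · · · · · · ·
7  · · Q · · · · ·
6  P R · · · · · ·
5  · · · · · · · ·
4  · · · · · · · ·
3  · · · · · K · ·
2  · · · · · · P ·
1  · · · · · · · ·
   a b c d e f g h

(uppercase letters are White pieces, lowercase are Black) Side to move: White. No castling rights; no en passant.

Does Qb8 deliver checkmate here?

After Qb8: black king on a8; in check: yes, from the white queen on b8.
King squares — a7: attacked by Qb8; b7: attacked by Pa6; b8: attacked by Rb6.
Black has no legal moves → checkmate.

yes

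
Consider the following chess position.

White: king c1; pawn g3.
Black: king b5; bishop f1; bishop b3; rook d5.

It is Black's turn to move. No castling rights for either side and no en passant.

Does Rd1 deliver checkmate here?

After Rd1: white king on c1; in check: yes, from the black rook on d1.
White has 1 legal reply: Kb2.
In check but a legal move exists → not checkmate.

no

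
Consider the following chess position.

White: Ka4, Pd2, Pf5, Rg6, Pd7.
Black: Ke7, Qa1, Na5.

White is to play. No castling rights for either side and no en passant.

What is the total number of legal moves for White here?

White to move; king on a4.
In check: yes, from the black queen on a1.
Legal moves: Kb5, Kb4.
Count: 2.

2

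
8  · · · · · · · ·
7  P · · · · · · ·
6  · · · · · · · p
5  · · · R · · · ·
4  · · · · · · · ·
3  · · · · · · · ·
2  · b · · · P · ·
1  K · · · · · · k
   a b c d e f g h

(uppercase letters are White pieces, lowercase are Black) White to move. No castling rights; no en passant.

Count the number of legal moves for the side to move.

3

White to move; king on a1.
In check: yes, from the black bishop on b2.
Legal moves: Kxb2, Ka2, Kb1.
Count: 3.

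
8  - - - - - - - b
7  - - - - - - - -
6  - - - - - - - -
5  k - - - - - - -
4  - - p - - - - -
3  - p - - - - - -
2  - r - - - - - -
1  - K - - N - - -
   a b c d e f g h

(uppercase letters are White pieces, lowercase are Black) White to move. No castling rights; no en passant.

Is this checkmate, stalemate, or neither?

neither

White to move; white king on b1.
In check: yes, from the black rook on b2.
Legal moves for White: Kc1, Ka1.
White is in check but has 2 legal moves → neither.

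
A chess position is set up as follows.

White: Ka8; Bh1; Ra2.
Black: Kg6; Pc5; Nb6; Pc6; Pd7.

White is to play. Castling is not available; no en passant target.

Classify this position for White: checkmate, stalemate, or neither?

neither

White to move; white king on a8.
In check: yes, from the black knight on b6.
Legal moves for White: Kb8, Kb7, Ka7.
White is in check but has 3 legal moves → neither.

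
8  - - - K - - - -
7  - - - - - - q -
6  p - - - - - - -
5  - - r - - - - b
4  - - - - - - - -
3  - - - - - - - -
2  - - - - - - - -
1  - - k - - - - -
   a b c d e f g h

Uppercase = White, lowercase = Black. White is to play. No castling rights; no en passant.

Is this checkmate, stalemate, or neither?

White to move; white king on d8.
In check: no.
King squares — c7: attacked by Rc5; d7: attacked by Qg7; e7: attacked by Qg7; c8: attacked by Rc5; e8: attacked by Bh5.
Legal moves for White: none.
Not in check and no legal moves → stalemate.

stalemate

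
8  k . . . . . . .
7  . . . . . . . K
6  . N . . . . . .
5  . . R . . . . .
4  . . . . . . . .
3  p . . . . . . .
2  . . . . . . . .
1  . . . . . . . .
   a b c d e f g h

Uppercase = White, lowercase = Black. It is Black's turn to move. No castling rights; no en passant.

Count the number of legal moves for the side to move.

Black to move; king on a8.
In check: yes, from the white knight on b6.
Legal moves: Kb8, Kb7, Ka7.
Count: 3.

3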